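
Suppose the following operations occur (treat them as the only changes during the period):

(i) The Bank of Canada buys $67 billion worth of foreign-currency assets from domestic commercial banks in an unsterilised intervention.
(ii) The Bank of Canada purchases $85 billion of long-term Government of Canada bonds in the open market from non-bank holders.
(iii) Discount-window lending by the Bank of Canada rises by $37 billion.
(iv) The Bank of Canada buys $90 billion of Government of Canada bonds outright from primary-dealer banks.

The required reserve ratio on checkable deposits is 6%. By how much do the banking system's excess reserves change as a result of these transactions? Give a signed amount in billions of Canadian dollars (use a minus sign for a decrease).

+$273.9 billion

FX purchase $67 billion: reserves +$67B, deposits 0.
Asset purchase (from non-banks) $85 billion: reserves +$85B, deposits +$85B.
Discount-window loan $37 billion: reserves +$37B, deposits 0.
OMO purchase (from banks) $90 billion: reserves +$90B, deposits 0.
Totals: Δreserves = +$279B, Δdeposits = +$85B.
Δrequired reserves = 6% × +$85B = +$5.1B.
Δexcess reserves = Δreserves − Δrequired = +$279B − (+$5.1B) = +$273.9 billion.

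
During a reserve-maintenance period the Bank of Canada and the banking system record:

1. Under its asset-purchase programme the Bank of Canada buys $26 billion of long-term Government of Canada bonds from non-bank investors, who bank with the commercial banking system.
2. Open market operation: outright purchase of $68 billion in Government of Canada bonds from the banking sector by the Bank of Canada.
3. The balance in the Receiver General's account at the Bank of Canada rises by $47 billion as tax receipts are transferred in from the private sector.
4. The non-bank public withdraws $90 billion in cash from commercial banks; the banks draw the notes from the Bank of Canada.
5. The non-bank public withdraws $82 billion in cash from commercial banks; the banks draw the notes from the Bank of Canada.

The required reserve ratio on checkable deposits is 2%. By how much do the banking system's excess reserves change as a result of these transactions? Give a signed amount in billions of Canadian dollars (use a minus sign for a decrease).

-$121.14 billion

Asset purchase (from non-banks) $26 billion: reserves +$26B, deposits +$26B.
OMO purchase (from banks) $68 billion: reserves +$68B, deposits 0.
Government account inflow $47 billion: reserves −$47B, deposits −$47B.
Currency withdrawal $90 billion: reserves −$90B, deposits −$90B.
Currency withdrawal $82 billion: reserves −$82B, deposits −$82B.
Totals: Δreserves = −$125B, Δdeposits = −$193B.
Δrequired reserves = 2% × −$193B = −$3.86B.
Δexcess reserves = Δreserves − Δrequired = −$125B − (−$3.86B) = -$121.14 billion.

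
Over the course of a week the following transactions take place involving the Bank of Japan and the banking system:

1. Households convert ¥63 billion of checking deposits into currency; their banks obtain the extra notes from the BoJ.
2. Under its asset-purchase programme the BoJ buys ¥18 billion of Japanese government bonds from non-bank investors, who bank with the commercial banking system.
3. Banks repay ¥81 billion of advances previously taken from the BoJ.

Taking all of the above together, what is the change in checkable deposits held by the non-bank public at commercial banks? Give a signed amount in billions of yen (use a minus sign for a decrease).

Currency withdrawal ¥63 billion: non-bank counterparties' bank balances fall → −¥63B.
Asset purchase (from non-banks) ¥18 billion: non-bank counterparties' bank balances rise → +¥18B.
Discount-window repayment ¥81 billion: the counterparty is a bank, so public deposits are unchanged → 0.
Net: −63 + 18 + 0 = -¥45 billion.

-¥45 billion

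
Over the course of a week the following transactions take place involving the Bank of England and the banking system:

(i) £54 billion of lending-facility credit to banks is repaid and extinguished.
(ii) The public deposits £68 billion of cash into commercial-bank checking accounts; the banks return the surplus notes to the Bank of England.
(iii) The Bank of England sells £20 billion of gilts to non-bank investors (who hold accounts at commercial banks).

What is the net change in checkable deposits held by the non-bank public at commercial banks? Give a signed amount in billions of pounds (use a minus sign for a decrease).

+£48 billion

Discount-window repayment £54 billion: the counterparty is a bank, so public deposits are unchanged → 0.
Currency deposit £68 billion: non-bank counterparties' bank balances rise → +£68B.
Asset sale (to non-banks) £20 billion: non-bank counterparties' bank balances fall → −£20B.
Net: 0 + 68 − 20 = +£48 billion.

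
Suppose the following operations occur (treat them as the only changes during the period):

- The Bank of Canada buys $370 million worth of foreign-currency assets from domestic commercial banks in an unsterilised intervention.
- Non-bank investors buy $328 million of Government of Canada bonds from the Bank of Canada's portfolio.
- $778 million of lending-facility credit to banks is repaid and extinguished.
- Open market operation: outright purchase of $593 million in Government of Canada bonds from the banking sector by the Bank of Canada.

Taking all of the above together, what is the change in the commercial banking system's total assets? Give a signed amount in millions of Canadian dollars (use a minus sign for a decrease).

-$1106 million

FX purchase $370 million: just an asset swap on bank balance sheets → 0.
Asset sale (to non-banks) $328 million: bank balance sheets shrink → −$328M.
Discount-window repayment $778 million: bank balance sheets shrink → −$778M.
OMO purchase (from banks) $593 million: just an asset swap on bank balance sheets → 0.
Net: 0 − 328 − 778 + 0 = -$1106 million.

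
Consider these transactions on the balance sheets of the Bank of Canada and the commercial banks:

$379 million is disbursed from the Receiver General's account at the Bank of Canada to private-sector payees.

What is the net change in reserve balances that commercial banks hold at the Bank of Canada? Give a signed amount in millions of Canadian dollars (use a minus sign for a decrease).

Government spending $379 million: government payments flow into bank reserve accounts → +$379M.

+$379 million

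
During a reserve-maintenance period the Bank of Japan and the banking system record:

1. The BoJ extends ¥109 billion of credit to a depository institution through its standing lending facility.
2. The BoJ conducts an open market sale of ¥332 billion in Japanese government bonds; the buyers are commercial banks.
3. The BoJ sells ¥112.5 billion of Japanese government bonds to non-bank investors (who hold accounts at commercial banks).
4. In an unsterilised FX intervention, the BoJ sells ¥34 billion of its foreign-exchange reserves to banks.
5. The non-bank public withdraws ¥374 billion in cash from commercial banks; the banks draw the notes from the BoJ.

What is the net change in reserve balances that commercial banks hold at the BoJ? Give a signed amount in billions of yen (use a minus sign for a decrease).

-¥743.5 billion

BoJ balance sheet:
  Assets:      Securities −¥444.5B, Loans to banks +¥109B, Foreign assets −¥34B
  Liabilities: Bank reserves −¥743.5B, Currency in circulation +¥374B
Commercial banking system:
  Assets:      Reserves at CB −¥743.5B, Securities +¥332B, Foreign assets +¥34B
  Liabilities: Checkable deposits −¥486.5B, Borrowings from CB +¥109B
So the change in reserve balances that commercial banks hold at the BoJ is -¥743.5 billion.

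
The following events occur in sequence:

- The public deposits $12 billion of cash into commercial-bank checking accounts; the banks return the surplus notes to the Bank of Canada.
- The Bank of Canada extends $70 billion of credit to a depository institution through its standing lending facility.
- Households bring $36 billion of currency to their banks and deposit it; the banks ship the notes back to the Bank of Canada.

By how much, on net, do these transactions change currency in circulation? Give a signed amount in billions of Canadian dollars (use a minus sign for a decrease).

-$48 billion

Bank of Canada balance sheet:
  Assets:      Loans to banks +$70B
  Liabilities: Bank reserves +$118B, Currency in circulation −$48B
Commercial banking system:
  Assets:      Reserves at CB +$118B
  Liabilities: Checkable deposits +$48B, Borrowings from CB +$70B
So the change in currency in circulation is -$48 billion.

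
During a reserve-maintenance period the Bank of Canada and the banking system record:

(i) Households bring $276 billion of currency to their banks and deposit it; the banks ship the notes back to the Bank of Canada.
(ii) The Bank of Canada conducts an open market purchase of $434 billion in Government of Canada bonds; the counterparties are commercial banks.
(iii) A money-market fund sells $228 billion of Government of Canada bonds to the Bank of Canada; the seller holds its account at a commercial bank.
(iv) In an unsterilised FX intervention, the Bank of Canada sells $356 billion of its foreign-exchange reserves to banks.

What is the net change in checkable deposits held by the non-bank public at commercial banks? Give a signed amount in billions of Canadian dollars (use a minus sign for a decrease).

Bank of Canada balance sheet:
  Assets:      Securities +$662B, Foreign assets −$356B
  Liabilities: Bank reserves +$582B, Currency in circulation −$276B
Commercial banking system:
  Assets:      Reserves at CB +$582B, Securities −$434B, Foreign assets +$356B
  Liabilities: Checkable deposits +$504B
So the change in checkable deposits held by the non-bank public at commercial banks is +$504 billion.

+$504 billion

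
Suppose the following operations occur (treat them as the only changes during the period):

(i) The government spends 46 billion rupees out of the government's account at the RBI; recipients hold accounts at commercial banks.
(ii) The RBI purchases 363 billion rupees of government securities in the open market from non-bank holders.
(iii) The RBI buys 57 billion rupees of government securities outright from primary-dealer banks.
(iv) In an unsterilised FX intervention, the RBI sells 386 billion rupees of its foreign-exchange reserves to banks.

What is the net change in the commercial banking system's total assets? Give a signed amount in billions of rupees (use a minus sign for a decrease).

RBI balance sheet:
  Assets:      Securities +420B, Foreign assets −386B
  Liabilities: Bank reserves +80B, Government deposits −46B
Commercial banking system:
  Assets:      Reserves at CB +80B, Securities −57B, Foreign assets +386B
  Liabilities: Checkable deposits +409B
Change in total bank assets = +409 billion.

+409 billion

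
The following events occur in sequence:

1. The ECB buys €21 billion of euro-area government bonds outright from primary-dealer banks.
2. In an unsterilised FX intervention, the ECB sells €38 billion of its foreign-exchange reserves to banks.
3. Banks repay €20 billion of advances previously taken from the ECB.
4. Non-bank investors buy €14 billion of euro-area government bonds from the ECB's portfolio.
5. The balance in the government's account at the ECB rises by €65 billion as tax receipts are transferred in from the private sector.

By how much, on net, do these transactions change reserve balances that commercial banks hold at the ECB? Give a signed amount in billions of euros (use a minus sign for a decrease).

OMO purchase (from banks) €21 billion: the ECB pays by crediting reserve accounts → +€21B.
FX sale €38 billion: the buying banks pay out of their reserve balances → −€38B.
Discount-window repayment €20 billion: repayment is debited from reserves → −€20B.
Asset sale (to non-banks) €14 billion: the non-bank buyers' banks settle from reserves → −€14B.
Government account inflow €65 billion: funds move from bank reserves into the government account → −€65B.
Net: 21 − 38 − 20 − 14 − 65 = -€116 billion.

-€116 billion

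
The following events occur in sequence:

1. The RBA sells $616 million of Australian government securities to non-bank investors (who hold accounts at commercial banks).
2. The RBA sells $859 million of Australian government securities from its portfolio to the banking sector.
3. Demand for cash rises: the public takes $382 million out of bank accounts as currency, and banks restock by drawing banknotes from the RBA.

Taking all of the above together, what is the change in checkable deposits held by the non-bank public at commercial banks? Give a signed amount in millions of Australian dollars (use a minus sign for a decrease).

-$998 million

RBA balance sheet:
  Assets:      Securities −$1475M
  Liabilities: Bank reserves −$1857M, Currency in circulation +$382M
Commercial banking system:
  Assets:      Reserves at CB −$1857M, Securities +$859M
  Liabilities: Checkable deposits −$998M
So the change in checkable deposits held by the non-bank public at commercial banks is -$998 million.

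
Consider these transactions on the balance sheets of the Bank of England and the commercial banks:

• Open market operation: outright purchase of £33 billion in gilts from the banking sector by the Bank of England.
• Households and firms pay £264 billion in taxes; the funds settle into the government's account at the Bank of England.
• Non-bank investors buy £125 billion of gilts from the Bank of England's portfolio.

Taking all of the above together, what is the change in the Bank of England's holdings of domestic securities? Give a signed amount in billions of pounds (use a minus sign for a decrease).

-£92 billion

OMO purchase (from banks) £33 billion: securities added to the Bank of England's portfolio → +£33B.
Government account inflow £264 billion: the Bank of England's securities portfolio is untouched → 0.
Asset sale (to non-banks) £125 billion: securities removed from the Bank of England's portfolio → −£125B.
Net: 33 + 0 − 125 = -£92 billion.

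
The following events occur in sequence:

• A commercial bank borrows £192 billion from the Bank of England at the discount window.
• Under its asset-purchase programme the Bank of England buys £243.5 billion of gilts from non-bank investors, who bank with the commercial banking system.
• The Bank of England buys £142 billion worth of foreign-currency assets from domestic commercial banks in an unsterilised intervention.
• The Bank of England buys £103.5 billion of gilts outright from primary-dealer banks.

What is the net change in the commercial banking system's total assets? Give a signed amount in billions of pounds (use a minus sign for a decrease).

Discount-window loan £192 billion: bank balance sheets expand → +£192B.
Asset purchase (from non-banks) £243.5 billion: bank balance sheets expand → +£243.5B.
FX purchase £142 billion: just an asset swap on bank balance sheets → 0.
OMO purchase (from banks) £103.5 billion: just an asset swap on bank balance sheets → 0.
Net: 192 + 243.5 + 0 + 0 = +£435.5 billion.

+£435.5 billion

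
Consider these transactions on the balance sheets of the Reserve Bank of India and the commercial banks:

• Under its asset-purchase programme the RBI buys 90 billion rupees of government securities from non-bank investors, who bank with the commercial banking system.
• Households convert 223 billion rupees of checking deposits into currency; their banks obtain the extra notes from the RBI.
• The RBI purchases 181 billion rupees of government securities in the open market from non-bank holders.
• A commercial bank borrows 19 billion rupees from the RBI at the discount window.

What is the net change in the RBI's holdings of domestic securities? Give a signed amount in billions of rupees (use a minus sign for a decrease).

RBI balance sheet:
  Assets:      Securities +271B, Loans to banks +19B
  Liabilities: Bank reserves +67B, Currency in circulation +223B
Commercial banking system:
  Assets:      Reserves at CB +67B
  Liabilities: Checkable deposits +48B, Borrowings from CB +19B
So the change in the RBI's holdings of domestic securities is +271 billion.

+271 billion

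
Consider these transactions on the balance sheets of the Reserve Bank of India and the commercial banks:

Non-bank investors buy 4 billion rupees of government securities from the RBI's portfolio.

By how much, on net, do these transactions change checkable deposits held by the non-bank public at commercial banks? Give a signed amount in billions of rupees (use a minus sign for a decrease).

Asset sale (to non-banks) 4 billion rupees: non-bank counterparties' bank balances fall → −4B.

-4 billion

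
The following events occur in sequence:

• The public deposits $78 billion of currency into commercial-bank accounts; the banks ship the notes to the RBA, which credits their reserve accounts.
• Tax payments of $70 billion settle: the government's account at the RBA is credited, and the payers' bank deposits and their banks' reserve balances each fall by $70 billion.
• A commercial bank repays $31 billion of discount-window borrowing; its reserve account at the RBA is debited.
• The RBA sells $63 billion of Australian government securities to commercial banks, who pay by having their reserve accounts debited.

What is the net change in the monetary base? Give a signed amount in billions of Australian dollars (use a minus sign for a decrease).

-$164 billion

RBA balance sheet:
  Assets:      Securities −$63B, Loans to banks −$31B
  Liabilities: Bank reserves −$86B, Currency in circulation −$78B, Government deposits +$70B
Commercial banking system:
  Assets:      Reserves at CB −$86B, Securities +$63B
  Liabilities: Checkable deposits +$8B, Borrowings from CB −$31B
Monetary base = currency + reserves: −$78B + (−$86B) = -$164 billion.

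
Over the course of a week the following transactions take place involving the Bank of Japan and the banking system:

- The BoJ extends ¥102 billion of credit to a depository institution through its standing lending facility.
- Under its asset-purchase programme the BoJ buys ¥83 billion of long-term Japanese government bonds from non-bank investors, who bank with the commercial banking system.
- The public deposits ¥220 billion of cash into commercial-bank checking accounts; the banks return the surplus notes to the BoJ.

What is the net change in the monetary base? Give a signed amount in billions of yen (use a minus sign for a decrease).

BoJ balance sheet:
  Assets:      Securities +¥83B, Loans to banks +¥102B
  Liabilities: Bank reserves +¥405B, Currency in circulation −¥220B
Commercial banking system:
  Assets:      Reserves at CB +¥405B
  Liabilities: Checkable deposits +¥303B, Borrowings from CB +¥102B
Monetary base = currency + reserves: −¥220B + (+¥405B) = +¥185 billion.

+¥185 billion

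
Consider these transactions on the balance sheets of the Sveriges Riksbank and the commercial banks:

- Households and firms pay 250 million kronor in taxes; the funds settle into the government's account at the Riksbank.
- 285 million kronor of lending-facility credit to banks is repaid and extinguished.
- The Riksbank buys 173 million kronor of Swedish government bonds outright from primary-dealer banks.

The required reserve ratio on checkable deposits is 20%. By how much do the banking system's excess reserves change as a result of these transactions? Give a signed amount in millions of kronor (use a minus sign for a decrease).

Government account inflow 250 million kronor: reserves −250M, deposits −250M.
Discount-window repayment 285 million kronor: reserves −285M, deposits 0.
OMO purchase (from banks) 173 million kronor: reserves +173M, deposits 0.
Totals: Δreserves = −362M, Δdeposits = −250M.
Δrequired reserves = 20% × −250M = −50M.
Δexcess reserves = Δreserves − Δrequired = −362M − (−50M) = -312 million.

-312 million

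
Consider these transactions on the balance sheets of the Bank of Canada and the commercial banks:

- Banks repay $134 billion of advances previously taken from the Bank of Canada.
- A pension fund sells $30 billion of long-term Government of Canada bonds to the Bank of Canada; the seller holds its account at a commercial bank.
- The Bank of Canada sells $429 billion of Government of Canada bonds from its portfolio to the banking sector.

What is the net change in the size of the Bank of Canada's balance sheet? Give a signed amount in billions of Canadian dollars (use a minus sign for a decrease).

-$533 billion

Discount-window repayment $134 billion: a Bank of Canada asset is shed → −$134B.
Asset purchase (from non-banks) $30 billion: a Bank of Canada asset is acquired → +$30B.
OMO sale (to banks) $429 billion: a Bank of Canada asset is shed → −$429B.
Net: −134 + 30 − 429 = -$533 billion.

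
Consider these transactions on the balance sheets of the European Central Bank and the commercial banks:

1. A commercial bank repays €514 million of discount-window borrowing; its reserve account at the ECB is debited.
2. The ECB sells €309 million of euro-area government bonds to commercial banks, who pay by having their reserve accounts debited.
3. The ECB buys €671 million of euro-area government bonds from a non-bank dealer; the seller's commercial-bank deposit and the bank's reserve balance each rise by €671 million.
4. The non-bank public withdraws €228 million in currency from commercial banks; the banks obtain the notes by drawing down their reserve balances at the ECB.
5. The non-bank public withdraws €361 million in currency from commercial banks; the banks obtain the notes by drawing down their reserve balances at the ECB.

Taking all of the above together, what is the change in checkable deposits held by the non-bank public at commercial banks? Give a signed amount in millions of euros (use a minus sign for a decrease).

+€82 million

ECB balance sheet:
  Assets:      Securities +€362M, Loans to banks −€514M
  Liabilities: Bank reserves −€741M, Currency in circulation +€589M
Commercial banking system:
  Assets:      Reserves at CB −€741M, Securities +€309M
  Liabilities: Checkable deposits +€82M, Borrowings from CB −€514M
So the change in checkable deposits held by the non-bank public at commercial banks is +€82 million.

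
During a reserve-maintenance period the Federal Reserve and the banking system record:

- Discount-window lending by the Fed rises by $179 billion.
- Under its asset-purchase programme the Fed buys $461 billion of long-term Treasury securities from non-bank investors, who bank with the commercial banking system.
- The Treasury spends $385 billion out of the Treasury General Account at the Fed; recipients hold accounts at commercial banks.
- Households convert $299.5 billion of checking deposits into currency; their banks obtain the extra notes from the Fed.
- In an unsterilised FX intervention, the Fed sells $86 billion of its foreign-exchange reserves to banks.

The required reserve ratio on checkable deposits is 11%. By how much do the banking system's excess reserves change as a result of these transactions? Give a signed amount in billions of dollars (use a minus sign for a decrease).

+$579.385 billion

Discount-window loan $179 billion: reserves +$179B, deposits 0.
Asset purchase (from non-banks) $461 billion: reserves +$461B, deposits +$461B.
Government spending $385 billion: reserves +$385B, deposits +$385B.
Currency withdrawal $299.5 billion: reserves −$299.5B, deposits −$299.5B.
FX sale $86 billion: reserves −$86B, deposits 0.
Totals: Δreserves = +$639.5B, Δdeposits = +$546.5B.
Δrequired reserves = 11% × +$546.5B = +$60.115B.
Δexcess reserves = Δreserves − Δrequired = +$639.5B − (+$60.115B) = +$579.385 billion.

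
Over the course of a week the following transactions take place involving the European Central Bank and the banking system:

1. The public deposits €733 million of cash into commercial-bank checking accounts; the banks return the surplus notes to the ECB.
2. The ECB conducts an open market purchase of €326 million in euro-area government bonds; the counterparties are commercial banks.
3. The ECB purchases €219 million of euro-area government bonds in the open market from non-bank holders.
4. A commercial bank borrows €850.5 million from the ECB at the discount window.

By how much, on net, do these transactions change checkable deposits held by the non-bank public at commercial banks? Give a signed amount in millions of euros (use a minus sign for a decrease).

+€952 million

Currency deposit €733 million: non-bank counterparties' bank balances rise → +€733M.
OMO purchase (from banks) €326 million: the counterparty is a bank, so public deposits are unchanged → 0.
Asset purchase (from non-banks) €219 million: non-bank counterparties' bank balances rise → +€219M.
Discount-window loan €850.5 million: the counterparty is a bank, so public deposits are unchanged → 0.
Net: 733 + 0 + 219 + 0 = +€952 million.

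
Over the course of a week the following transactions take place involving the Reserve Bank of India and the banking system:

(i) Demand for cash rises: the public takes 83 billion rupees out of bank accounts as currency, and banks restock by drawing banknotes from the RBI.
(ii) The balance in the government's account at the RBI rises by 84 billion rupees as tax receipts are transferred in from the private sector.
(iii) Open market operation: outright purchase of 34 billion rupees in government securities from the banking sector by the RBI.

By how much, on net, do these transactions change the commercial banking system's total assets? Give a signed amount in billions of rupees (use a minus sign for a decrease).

-167 billion

Currency withdrawal 83 billion rupees: bank balance sheets shrink → −83B.
Government account inflow 84 billion rupees: bank balance sheets shrink → −84B.
OMO purchase (from banks) 34 billion rupees: just an asset swap on bank balance sheets → 0.
Net: −83 − 84 + 0 = -167 billion.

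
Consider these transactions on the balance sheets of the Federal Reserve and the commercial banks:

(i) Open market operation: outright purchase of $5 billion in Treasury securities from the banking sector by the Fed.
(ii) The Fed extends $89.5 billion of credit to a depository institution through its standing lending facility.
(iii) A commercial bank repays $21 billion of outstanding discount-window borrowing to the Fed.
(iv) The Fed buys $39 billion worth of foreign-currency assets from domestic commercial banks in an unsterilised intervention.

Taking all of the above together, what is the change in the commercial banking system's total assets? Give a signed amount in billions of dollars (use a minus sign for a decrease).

Fed balance sheet:
  Assets:      Securities +$5B, Loans to banks +$68.5B, Foreign assets +$39B
  Liabilities: Bank reserves +$112.5B
Commercial banking system:
  Assets:      Reserves at CB +$112.5B, Securities −$5B, Foreign assets −$39B
  Liabilities: Borrowings from CB +$68.5B
Change in total bank assets = +$68.5 billion.

+$68.5 billion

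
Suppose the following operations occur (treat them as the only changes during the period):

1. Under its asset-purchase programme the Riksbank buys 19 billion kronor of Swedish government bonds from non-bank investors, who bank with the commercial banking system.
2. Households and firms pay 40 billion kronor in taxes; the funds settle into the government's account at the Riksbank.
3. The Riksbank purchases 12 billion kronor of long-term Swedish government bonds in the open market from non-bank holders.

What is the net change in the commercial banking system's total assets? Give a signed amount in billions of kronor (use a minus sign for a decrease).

-9 billion

Asset purchase (from non-banks) 19 billion kronor: bank balance sheets expand → +19B.
Government account inflow 40 billion kronor: bank balance sheets shrink → −40B.
Asset purchase (from non-banks) 12 billion kronor: bank balance sheets expand → +12B.
Net: 19 − 40 + 12 = -9 billion.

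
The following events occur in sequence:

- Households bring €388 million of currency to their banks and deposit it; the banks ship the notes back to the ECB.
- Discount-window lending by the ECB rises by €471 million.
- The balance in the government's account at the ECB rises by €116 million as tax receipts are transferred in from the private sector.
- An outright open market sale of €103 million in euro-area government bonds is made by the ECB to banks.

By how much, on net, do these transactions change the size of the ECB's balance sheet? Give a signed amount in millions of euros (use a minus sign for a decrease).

+€368 million

ECB balance sheet:
  Assets:      Securities −€103M, Loans to banks +€471M
  Liabilities: Bank reserves +€640M, Currency in circulation −€388M, Government deposits +€116M
Change in total ECB assets = +€368 million.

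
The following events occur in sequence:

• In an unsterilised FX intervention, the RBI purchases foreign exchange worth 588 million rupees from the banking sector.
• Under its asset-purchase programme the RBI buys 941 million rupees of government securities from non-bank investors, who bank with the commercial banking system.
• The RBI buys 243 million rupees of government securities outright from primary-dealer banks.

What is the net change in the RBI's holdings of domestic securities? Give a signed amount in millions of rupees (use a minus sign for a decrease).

RBI balance sheet:
  Assets:      Securities +1184M, Foreign assets +588M
  Liabilities: Bank reserves +1772M
So the change in the RBI's holdings of domestic securities is +1184 million.

+1184 million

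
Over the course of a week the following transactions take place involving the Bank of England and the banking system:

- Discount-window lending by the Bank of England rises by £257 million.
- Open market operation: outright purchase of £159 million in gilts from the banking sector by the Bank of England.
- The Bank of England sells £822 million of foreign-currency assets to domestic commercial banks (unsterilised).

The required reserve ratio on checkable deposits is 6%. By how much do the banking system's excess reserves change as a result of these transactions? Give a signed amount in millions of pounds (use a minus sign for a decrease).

-£406 million

Discount-window loan £257 million: reserves +£257M, deposits 0.
OMO purchase (from banks) £159 million: reserves +£159M, deposits 0.
FX sale £822 million: reserves −£822M, deposits 0.
Totals: Δreserves = −£406M, Δdeposits = 0.
Δrequired reserves = 6% × 0 = 0.
Δexcess reserves = Δreserves − Δrequired = −£406M − (0) = -£406 million.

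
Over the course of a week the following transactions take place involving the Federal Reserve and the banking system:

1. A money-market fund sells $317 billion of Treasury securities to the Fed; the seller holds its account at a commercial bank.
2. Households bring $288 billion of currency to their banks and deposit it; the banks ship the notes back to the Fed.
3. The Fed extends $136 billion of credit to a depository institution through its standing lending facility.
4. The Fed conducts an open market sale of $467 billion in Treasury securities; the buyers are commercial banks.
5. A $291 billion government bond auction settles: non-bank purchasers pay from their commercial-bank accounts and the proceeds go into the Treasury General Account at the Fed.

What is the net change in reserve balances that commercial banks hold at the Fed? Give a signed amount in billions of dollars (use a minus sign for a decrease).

Fed balance sheet:
  Assets:      Securities −$150B, Loans to banks +$136B
  Liabilities: Bank reserves −$17B, Currency in circulation −$288B, Government deposits +$291B
So the change in reserve balances that commercial banks hold at the Fed is -$17 billion.

-$17 billion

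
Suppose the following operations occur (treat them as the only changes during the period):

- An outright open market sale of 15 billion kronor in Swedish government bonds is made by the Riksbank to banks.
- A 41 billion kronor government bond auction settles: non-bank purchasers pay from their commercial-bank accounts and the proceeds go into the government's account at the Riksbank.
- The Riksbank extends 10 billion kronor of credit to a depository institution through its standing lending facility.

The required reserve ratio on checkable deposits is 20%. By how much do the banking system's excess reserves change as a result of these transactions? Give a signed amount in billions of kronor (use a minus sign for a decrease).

OMO sale (to banks) 15 billion kronor: reserves −15B, deposits 0.
Government account inflow 41 billion kronor: reserves −41B, deposits −41B.
Discount-window loan 10 billion kronor: reserves +10B, deposits 0.
Totals: Δreserves = −46B, Δdeposits = −41B.
Δrequired reserves = 20% × −41B = −8.2B.
Δexcess reserves = Δreserves − Δrequired = −46B − (−8.2B) = -37.8 billion.

-37.8 billion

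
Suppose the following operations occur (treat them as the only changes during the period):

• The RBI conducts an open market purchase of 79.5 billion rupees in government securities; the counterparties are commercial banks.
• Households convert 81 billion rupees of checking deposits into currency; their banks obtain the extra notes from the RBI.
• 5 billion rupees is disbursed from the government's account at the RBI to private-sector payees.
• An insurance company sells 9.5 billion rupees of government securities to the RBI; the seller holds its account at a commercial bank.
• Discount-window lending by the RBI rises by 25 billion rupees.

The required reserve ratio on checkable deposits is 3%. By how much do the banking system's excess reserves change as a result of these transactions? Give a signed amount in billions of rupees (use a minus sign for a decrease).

+39.995 billion

OMO purchase (from banks) 79.5 billion rupees: reserves +79.5B, deposits 0.
Currency withdrawal 81 billion rupees: reserves −81B, deposits −81B.
Government spending 5 billion rupees: reserves +5B, deposits +5B.
Asset purchase (from non-banks) 9.5 billion rupees: reserves +9.5B, deposits +9.5B.
Discount-window loan 25 billion rupees: reserves +25B, deposits 0.
Totals: Δreserves = +38B, Δdeposits = −66.5B.
Δrequired reserves = 3% × −66.5B = −1.995B.
Δexcess reserves = Δreserves − Δrequired = +38B − (−1.995B) = +39.995 billion.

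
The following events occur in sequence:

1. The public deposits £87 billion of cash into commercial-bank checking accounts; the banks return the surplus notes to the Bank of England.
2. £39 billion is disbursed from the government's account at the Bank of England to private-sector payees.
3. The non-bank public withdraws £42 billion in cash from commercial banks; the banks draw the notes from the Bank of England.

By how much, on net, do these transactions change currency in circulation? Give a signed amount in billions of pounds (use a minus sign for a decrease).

-£45 billion

Bank of England balance sheet:
  Assets:      no change
  Liabilities: Bank reserves +£84B, Currency in circulation −£45B, Government deposits −£39B
Commercial banking system:
  Assets:      Reserves at CB +£84B
  Liabilities: Checkable deposits +£84B
So the change in currency in circulation is -£45 billion.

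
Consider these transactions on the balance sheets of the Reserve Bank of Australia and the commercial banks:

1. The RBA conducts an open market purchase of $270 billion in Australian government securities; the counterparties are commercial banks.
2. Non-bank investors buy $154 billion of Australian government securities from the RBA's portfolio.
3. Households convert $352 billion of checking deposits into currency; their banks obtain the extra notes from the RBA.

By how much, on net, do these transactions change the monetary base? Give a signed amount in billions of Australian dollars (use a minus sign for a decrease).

+$116 billion

RBA balance sheet:
  Assets:      Securities +$116B
  Liabilities: Bank reserves −$236B, Currency in circulation +$352B
Monetary base = currency + reserves: +$352B + (−$236B) = +$116 billion.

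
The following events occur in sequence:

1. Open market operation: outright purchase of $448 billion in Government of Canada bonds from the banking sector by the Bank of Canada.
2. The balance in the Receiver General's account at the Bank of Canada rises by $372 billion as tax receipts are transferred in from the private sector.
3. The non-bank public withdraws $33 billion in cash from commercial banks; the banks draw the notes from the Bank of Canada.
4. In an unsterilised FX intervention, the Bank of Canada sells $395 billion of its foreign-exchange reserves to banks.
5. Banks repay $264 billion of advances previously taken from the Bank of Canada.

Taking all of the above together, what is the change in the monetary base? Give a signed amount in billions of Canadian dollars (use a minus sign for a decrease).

-$583 billion

OMO purchase (from banks) $448 billion: Bank of Canada balance sheet expands → +$448B.
Government account inflow $372 billion: reserves shift to a non-base liability → −$372B.
Currency withdrawal $33 billion: just a shift between currency and reserves — both are base money → 0.
FX sale $395 billion: Bank of Canada balance sheet contracts → −$395B.
Discount-window repayment $264 billion: Bank of Canada balance sheet contracts → −$264B.
Net: 448 − 372 + 0 − 395 − 264 = -$583 billion.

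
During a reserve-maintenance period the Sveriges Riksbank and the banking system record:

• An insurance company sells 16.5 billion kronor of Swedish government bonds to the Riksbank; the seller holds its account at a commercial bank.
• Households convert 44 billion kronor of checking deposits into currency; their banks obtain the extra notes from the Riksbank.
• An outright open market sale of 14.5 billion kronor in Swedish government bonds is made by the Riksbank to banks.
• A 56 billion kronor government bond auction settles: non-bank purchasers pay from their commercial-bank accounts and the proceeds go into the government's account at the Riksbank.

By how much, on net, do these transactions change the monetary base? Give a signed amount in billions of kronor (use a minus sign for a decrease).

Asset purchase (from non-banks) 16.5 billion kronor: Riksbank balance sheet expands → +16.5B.
Currency withdrawal 44 billion kronor: just a shift between currency and reserves — both are base money → 0.
OMO sale (to banks) 14.5 billion kronor: Riksbank balance sheet contracts → −14.5B.
Government account inflow 56 billion kronor: reserves shift to a non-base liability → −56B.
Net: 16.5 + 0 − 14.5 − 56 = -54 billion.

-54 billion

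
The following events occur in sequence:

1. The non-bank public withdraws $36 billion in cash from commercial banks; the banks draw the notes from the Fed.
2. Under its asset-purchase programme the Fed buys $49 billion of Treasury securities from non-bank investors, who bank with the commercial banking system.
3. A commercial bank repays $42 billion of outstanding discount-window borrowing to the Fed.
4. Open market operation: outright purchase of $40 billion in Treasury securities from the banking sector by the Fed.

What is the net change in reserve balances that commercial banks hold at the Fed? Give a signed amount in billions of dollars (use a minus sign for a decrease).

Currency withdrawal $36 billion: banks swap reserves for currency → −$36B.
Asset purchase (from non-banks) $49 billion: the Fed pays by crediting reserve accounts → +$49B.
Discount-window repayment $42 billion: repayment is debited from reserves → −$42B.
OMO purchase (from banks) $40 billion: the Fed pays by crediting reserve accounts → +$40B.
Net: −36 + 49 − 42 + 40 = +$11 billion.

+$11 billion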